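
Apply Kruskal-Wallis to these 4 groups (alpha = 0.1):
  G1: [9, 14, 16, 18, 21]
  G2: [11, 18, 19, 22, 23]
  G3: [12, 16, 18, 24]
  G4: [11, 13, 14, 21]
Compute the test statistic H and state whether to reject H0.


Step 1: Combine all N = 18 observations and assign midranks.
sorted (value, group, rank): (9,G1,1), (11,G2,2.5), (11,G4,2.5), (12,G3,4), (13,G4,5), (14,G1,6.5), (14,G4,6.5), (16,G1,8.5), (16,G3,8.5), (18,G1,11), (18,G2,11), (18,G3,11), (19,G2,13), (21,G1,14.5), (21,G4,14.5), (22,G2,16), (23,G2,17), (24,G3,18)
Step 2: Sum ranks within each group.
R_1 = 41.5 (n_1 = 5)
R_2 = 59.5 (n_2 = 5)
R_3 = 41.5 (n_3 = 4)
R_4 = 28.5 (n_4 = 4)
Step 3: H = 12/(N(N+1)) * sum(R_i^2/n_i) - 3(N+1)
     = 12/(18*19) * (41.5^2/5 + 59.5^2/5 + 41.5^2/4 + 28.5^2/4) - 3*19
     = 0.035088 * 1686.12 - 57
     = 2.162281.
Step 4: Ties present; correction factor C = 1 - 48/(18^3 - 18) = 0.991744. Corrected H = 2.162281 / 0.991744 = 2.180281.
Step 5: Under H0, H ~ chi^2(3); p-value = 0.535843.
Step 6: alpha = 0.1. fail to reject H0.

H = 2.1803, df = 3, p = 0.535843, fail to reject H0.


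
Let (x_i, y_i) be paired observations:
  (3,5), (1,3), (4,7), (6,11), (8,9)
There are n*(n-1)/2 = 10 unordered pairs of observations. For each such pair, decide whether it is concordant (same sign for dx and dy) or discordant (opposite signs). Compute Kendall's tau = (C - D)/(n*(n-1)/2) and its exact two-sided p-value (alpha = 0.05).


Step 1: Enumerate the 10 unordered pairs (i,j) with i<j and classify each by sign(x_j-x_i) * sign(y_j-y_i).
  (1,2):dx=-2,dy=-2->C; (1,3):dx=+1,dy=+2->C; (1,4):dx=+3,dy=+6->C; (1,5):dx=+5,dy=+4->C
  (2,3):dx=+3,dy=+4->C; (2,4):dx=+5,dy=+8->C; (2,5):dx=+7,dy=+6->C; (3,4):dx=+2,dy=+4->C
  (3,5):dx=+4,dy=+2->C; (4,5):dx=+2,dy=-2->D
Step 2: C = 9, D = 1, total pairs = 10.
Step 3: tau = (C - D)/(n(n-1)/2) = (9 - 1)/10 = 0.800000.
Step 4: Exact two-sided p-value (enumerate n! = 120 permutations of y under H0): p = 0.083333.
Step 5: alpha = 0.05. fail to reject H0.

tau_b = 0.8000 (C=9, D=1), p = 0.083333, fail to reject H0.


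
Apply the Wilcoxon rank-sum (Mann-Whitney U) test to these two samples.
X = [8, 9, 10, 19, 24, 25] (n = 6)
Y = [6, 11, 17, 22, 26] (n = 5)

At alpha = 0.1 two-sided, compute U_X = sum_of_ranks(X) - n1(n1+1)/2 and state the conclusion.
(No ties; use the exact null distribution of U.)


Step 1: Combine and sort all 11 observations; assign midranks.
sorted (value, group): (6,Y), (8,X), (9,X), (10,X), (11,Y), (17,Y), (19,X), (22,Y), (24,X), (25,X), (26,Y)
ranks: 6->1, 8->2, 9->3, 10->4, 11->5, 17->6, 19->7, 22->8, 24->9, 25->10, 26->11
Step 2: Rank sum for X: R1 = 2 + 3 + 4 + 7 + 9 + 10 = 35.
Step 3: U_X = R1 - n1(n1+1)/2 = 35 - 6*7/2 = 35 - 21 = 14.
       U_Y = n1*n2 - U_X = 30 - 14 = 16.
Step 4: No ties, so the exact null distribution of U (based on enumerating the C(11,6) = 462 equally likely rank assignments) gives the two-sided p-value.
Step 5: p-value = 0.930736; compare to alpha = 0.1. fail to reject H0.

U_X = 14, p = 0.930736, fail to reject H0 at alpha = 0.1.


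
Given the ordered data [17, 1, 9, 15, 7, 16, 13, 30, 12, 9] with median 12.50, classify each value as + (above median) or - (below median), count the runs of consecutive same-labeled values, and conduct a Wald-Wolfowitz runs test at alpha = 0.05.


Step 1: Compute median = 12.50; label A = above, B = below.
Labels in order: ABBABAAABB  (n_A = 5, n_B = 5)
Step 2: Count runs R = 6.
Step 3: Under H0 (random ordering), E[R] = 2*n_A*n_B/(n_A+n_B) + 1 = 2*5*5/10 + 1 = 6.0000.
        Var[R] = 2*n_A*n_B*(2*n_A*n_B - n_A - n_B) / ((n_A+n_B)^2 * (n_A+n_B-1)) = 2000/900 = 2.2222.
        SD[R] = 1.4907.
Step 4: R = E[R], so z = 0 with no continuity correction.
Step 5: Two-sided p-value via normal approximation = 2*(1 - Phi(|z|)) = 1.000000.
Step 6: alpha = 0.05. fail to reject H0.

R = 6, z = 0.0000, p = 1.000000, fail to reject H0.


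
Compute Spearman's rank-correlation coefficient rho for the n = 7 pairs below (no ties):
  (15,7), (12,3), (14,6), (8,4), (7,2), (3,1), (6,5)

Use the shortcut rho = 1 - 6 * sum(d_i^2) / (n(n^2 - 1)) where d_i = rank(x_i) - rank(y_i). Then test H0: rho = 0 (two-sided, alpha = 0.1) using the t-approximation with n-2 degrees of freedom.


Step 1: Rank x and y separately (midranks; no ties here).
rank(x): 15->7, 12->5, 14->6, 8->4, 7->3, 3->1, 6->2
rank(y): 7->7, 3->3, 6->6, 4->4, 2->2, 1->1, 5->5
Step 2: d_i = R_x(i) - R_y(i); compute d_i^2.
  (7-7)^2=0, (5-3)^2=4, (6-6)^2=0, (4-4)^2=0, (3-2)^2=1, (1-1)^2=0, (2-5)^2=9
sum(d^2) = 14.
Step 3: rho = 1 - 6*14 / (7*(7^2 - 1)) = 1 - 84/336 = 0.750000.
Step 4: Under H0, t = rho * sqrt((n-2)/(1-rho^2)) = 2.5355 ~ t(5).
Step 5: Two-sided p-value from the t-distribution with 5 df = 0.052181.
Step 6: alpha = 0.1. reject H0.

rho = 0.7500, p = 0.052181, reject H0 at alpha = 0.1.


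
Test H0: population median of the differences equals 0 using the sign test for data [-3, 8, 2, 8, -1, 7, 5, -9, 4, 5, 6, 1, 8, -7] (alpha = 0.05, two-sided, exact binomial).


Step 1: Discard zero differences. Original n = 14; n_eff = number of nonzero differences = 14.
Nonzero differences (with sign): -3, +8, +2, +8, -1, +7, +5, -9, +4, +5, +6, +1, +8, -7
Step 2: Count signs: positive = 10, negative = 4.
Step 3: Under H0: P(positive) = 0.5, so the number of positives S ~ Bin(14, 0.5).
Step 4: Two-sided exact p-value = sum of Bin(14,0.5) probabilities at or below the observed probability = 0.179565.
Step 5: alpha = 0.05. fail to reject H0.

n_eff = 14, pos = 10, neg = 4, p = 0.179565, fail to reject H0.


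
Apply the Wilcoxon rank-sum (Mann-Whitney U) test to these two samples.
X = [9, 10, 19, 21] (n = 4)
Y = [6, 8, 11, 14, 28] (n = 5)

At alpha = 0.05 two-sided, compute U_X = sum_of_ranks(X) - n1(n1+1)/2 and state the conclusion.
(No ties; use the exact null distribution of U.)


Step 1: Combine and sort all 9 observations; assign midranks.
sorted (value, group): (6,Y), (8,Y), (9,X), (10,X), (11,Y), (14,Y), (19,X), (21,X), (28,Y)
ranks: 6->1, 8->2, 9->3, 10->4, 11->5, 14->6, 19->7, 21->8, 28->9
Step 2: Rank sum for X: R1 = 3 + 4 + 7 + 8 = 22.
Step 3: U_X = R1 - n1(n1+1)/2 = 22 - 4*5/2 = 22 - 10 = 12.
       U_Y = n1*n2 - U_X = 20 - 12 = 8.
Step 4: No ties, so the exact null distribution of U (based on enumerating the C(9,4) = 126 equally likely rank assignments) gives the two-sided p-value.
Step 5: p-value = 0.730159; compare to alpha = 0.05. fail to reject H0.

U_X = 12, p = 0.730159, fail to reject H0 at alpha = 0.05.


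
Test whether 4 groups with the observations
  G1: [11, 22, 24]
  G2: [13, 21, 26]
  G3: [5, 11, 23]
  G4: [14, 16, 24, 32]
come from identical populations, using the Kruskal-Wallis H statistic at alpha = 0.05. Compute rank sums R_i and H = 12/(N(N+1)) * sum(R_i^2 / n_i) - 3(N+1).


Step 1: Combine all N = 13 observations and assign midranks.
sorted (value, group, rank): (5,G3,1), (11,G1,2.5), (11,G3,2.5), (13,G2,4), (14,G4,5), (16,G4,6), (21,G2,7), (22,G1,8), (23,G3,9), (24,G1,10.5), (24,G4,10.5), (26,G2,12), (32,G4,13)
Step 2: Sum ranks within each group.
R_1 = 21 (n_1 = 3)
R_2 = 23 (n_2 = 3)
R_3 = 12.5 (n_3 = 3)
R_4 = 34.5 (n_4 = 4)
Step 3: H = 12/(N(N+1)) * sum(R_i^2/n_i) - 3(N+1)
     = 12/(13*14) * (21^2/3 + 23^2/3 + 12.5^2/3 + 34.5^2/4) - 3*14
     = 0.065934 * 672.979 - 42
     = 2.372253.
Step 4: Ties present; correction factor C = 1 - 12/(13^3 - 13) = 0.994505. Corrected H = 2.372253 / 0.994505 = 2.385359.
Step 5: Under H0, H ~ chi^2(3); p-value = 0.496366.
Step 6: alpha = 0.05. fail to reject H0.

H = 2.3854, df = 3, p = 0.496366, fail to reject H0.


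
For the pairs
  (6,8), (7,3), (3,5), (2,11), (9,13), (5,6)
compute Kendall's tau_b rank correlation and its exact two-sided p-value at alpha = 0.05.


Step 1: Enumerate the 15 unordered pairs (i,j) with i<j and classify each by sign(x_j-x_i) * sign(y_j-y_i).
  (1,2):dx=+1,dy=-5->D; (1,3):dx=-3,dy=-3->C; (1,4):dx=-4,dy=+3->D; (1,5):dx=+3,dy=+5->C
  (1,6):dx=-1,dy=-2->C; (2,3):dx=-4,dy=+2->D; (2,4):dx=-5,dy=+8->D; (2,5):dx=+2,dy=+10->C
  (2,6):dx=-2,dy=+3->D; (3,4):dx=-1,dy=+6->D; (3,5):dx=+6,dy=+8->C; (3,6):dx=+2,dy=+1->C
  (4,5):dx=+7,dy=+2->C; (4,6):dx=+3,dy=-5->D; (5,6):dx=-4,dy=-7->C
Step 2: C = 8, D = 7, total pairs = 15.
Step 3: tau = (C - D)/(n(n-1)/2) = (8 - 7)/15 = 0.066667.
Step 4: Exact two-sided p-value (enumerate n! = 720 permutations of y under H0): p = 1.000000.
Step 5: alpha = 0.05. fail to reject H0.

tau_b = 0.0667 (C=8, D=7), p = 1.000000, fail to reject H0.


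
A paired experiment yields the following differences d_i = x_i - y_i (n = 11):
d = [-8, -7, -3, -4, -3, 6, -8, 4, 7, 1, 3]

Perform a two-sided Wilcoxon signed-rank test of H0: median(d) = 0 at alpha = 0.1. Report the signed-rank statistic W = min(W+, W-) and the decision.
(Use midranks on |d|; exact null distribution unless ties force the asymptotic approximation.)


Step 1: Drop any zero differences (none here) and take |d_i|.
|d| = [8, 7, 3, 4, 3, 6, 8, 4, 7, 1, 3]
Step 2: Midrank |d_i| (ties get averaged ranks).
ranks: |8|->10.5, |7|->8.5, |3|->3, |4|->5.5, |3|->3, |6|->7, |8|->10.5, |4|->5.5, |7|->8.5, |1|->1, |3|->3
Step 3: Attach original signs; sum ranks with positive sign and with negative sign.
W+ = 7 + 5.5 + 8.5 + 1 + 3 = 25
W- = 10.5 + 8.5 + 3 + 5.5 + 3 + 10.5 = 41
(Check: W+ + W- = 66 should equal n(n+1)/2 = 66.)
Step 4: Test statistic W = min(W+, W-) = 25.
Step 5: Ties in |d|, so use the tie-corrected normal approximation.
        E[W] = n(n+1)/4 = 11*12/4 = 33.
        Tie groups: |d|=3 (t=3), |d|=4 (t=2), |d|=7 (t=2), |d|=8 (t=2); sum(t^3 - t) = 42.
        Var[W] = n(n+1)(2n+1)/24 - sum(t^3-t)/48 = 3036/24 - 42/48 = 125.625.
        z = (W - E[W]) / sqrt(Var[W]) = (25 - 33) / 11.2083 = -0.7138.
        Two-sided p = 2*Phi(z) = 0.475376.
Step 6: alpha = 0.1. fail to reject H0.

W+ = 25, W- = 41, W = min = 25, p = 0.475376, fail to reject H0.


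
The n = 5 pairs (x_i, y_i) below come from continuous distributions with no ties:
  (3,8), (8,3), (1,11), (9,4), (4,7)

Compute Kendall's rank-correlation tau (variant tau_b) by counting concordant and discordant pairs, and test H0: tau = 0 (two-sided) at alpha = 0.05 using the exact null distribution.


Step 1: Enumerate the 10 unordered pairs (i,j) with i<j and classify each by sign(x_j-x_i) * sign(y_j-y_i).
  (1,2):dx=+5,dy=-5->D; (1,3):dx=-2,dy=+3->D; (1,4):dx=+6,dy=-4->D; (1,5):dx=+1,dy=-1->D
  (2,3):dx=-7,dy=+8->D; (2,4):dx=+1,dy=+1->C; (2,5):dx=-4,dy=+4->D; (3,4):dx=+8,dy=-7->D
  (3,5):dx=+3,dy=-4->D; (4,5):dx=-5,dy=+3->D
Step 2: C = 1, D = 9, total pairs = 10.
Step 3: tau = (C - D)/(n(n-1)/2) = (1 - 9)/10 = -0.800000.
Step 4: Exact two-sided p-value (enumerate n! = 120 permutations of y under H0): p = 0.083333.
Step 5: alpha = 0.05. fail to reject H0.

tau_b = -0.8000 (C=1, D=9), p = 0.083333, fail to reject H0.


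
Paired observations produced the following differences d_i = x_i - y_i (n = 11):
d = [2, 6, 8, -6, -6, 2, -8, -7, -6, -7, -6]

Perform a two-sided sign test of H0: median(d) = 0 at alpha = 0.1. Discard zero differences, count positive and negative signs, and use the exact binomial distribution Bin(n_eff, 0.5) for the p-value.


Step 1: Discard zero differences. Original n = 11; n_eff = number of nonzero differences = 11.
Nonzero differences (with sign): +2, +6, +8, -6, -6, +2, -8, -7, -6, -7, -6
Step 2: Count signs: positive = 4, negative = 7.
Step 3: Under H0: P(positive) = 0.5, so the number of positives S ~ Bin(11, 0.5).
Step 4: Two-sided exact p-value = sum of Bin(11,0.5) probabilities at or below the observed probability = 0.548828.
Step 5: alpha = 0.1. fail to reject H0.

n_eff = 11, pos = 4, neg = 7, p = 0.548828, fail to reject H0.


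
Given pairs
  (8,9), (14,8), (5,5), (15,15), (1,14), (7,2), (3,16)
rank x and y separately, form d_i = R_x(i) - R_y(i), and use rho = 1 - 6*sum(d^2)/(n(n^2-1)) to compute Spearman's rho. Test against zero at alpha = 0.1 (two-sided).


Step 1: Rank x and y separately (midranks; no ties here).
rank(x): 8->5, 14->6, 5->3, 15->7, 1->1, 7->4, 3->2
rank(y): 9->4, 8->3, 5->2, 15->6, 14->5, 2->1, 16->7
Step 2: d_i = R_x(i) - R_y(i); compute d_i^2.
  (5-4)^2=1, (6-3)^2=9, (3-2)^2=1, (7-6)^2=1, (1-5)^2=16, (4-1)^2=9, (2-7)^2=25
sum(d^2) = 62.
Step 3: rho = 1 - 6*62 / (7*(7^2 - 1)) = 1 - 372/336 = -0.107143.
Step 4: Under H0, t = rho * sqrt((n-2)/(1-rho^2)) = -0.2410 ~ t(5).
Step 5: Two-sided p-value from the t-distribution with 5 df = 0.819151.
Step 6: alpha = 0.1. fail to reject H0.

rho = -0.1071, p = 0.819151, fail to reject H0 at alpha = 0.1.


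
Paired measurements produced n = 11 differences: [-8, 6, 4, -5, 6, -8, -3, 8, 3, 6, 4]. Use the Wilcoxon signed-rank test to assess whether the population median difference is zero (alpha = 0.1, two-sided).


Step 1: Drop any zero differences (none here) and take |d_i|.
|d| = [8, 6, 4, 5, 6, 8, 3, 8, 3, 6, 4]
Step 2: Midrank |d_i| (ties get averaged ranks).
ranks: |8|->10, |6|->7, |4|->3.5, |5|->5, |6|->7, |8|->10, |3|->1.5, |8|->10, |3|->1.5, |6|->7, |4|->3.5
Step 3: Attach original signs; sum ranks with positive sign and with negative sign.
W+ = 7 + 3.5 + 7 + 10 + 1.5 + 7 + 3.5 = 39.5
W- = 10 + 5 + 10 + 1.5 = 26.5
(Check: W+ + W- = 66 should equal n(n+1)/2 = 66.)
Step 4: Test statistic W = min(W+, W-) = 26.5.
Step 5: Ties in |d|, so use the tie-corrected normal approximation.
        E[W] = n(n+1)/4 = 11*12/4 = 33.
        Tie groups: |d|=3 (t=2), |d|=4 (t=2), |d|=6 (t=3), |d|=8 (t=3); sum(t^3 - t) = 60.
        Var[W] = n(n+1)(2n+1)/24 - sum(t^3-t)/48 = 3036/24 - 60/48 = 125.25.
        z = (W - E[W]) / sqrt(Var[W]) = (26.5 - 33) / 11.1915 = -0.5808.
        Two-sided p = 2*Phi(z) = 0.561377.
Step 6: alpha = 0.1. fail to reject H0.

W+ = 39.5, W- = 26.5, W = min = 26.5, p = 0.561377, fail to reject H0.


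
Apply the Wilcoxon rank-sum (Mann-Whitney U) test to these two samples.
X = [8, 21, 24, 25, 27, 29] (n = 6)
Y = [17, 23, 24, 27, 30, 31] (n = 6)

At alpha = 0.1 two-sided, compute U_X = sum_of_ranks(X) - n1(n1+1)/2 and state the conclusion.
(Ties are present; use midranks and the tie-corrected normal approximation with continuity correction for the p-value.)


Step 1: Combine and sort all 12 observations; assign midranks.
sorted (value, group): (8,X), (17,Y), (21,X), (23,Y), (24,X), (24,Y), (25,X), (27,X), (27,Y), (29,X), (30,Y), (31,Y)
ranks: 8->1, 17->2, 21->3, 23->4, 24->5.5, 24->5.5, 25->7, 27->8.5, 27->8.5, 29->10, 30->11, 31->12
Step 2: Rank sum for X: R1 = 1 + 3 + 5.5 + 7 + 8.5 + 10 = 35.
Step 3: U_X = R1 - n1(n1+1)/2 = 35 - 6*7/2 = 35 - 21 = 14.
       U_Y = n1*n2 - U_X = 36 - 14 = 22.
Step 4: Ties are present, so use the tie-corrected normal approximation (with continuity correction) for the p-value.
Step 5: p-value = 0.573831; compare to alpha = 0.1. fail to reject H0.

U_X = 14, p = 0.573831, fail to reject H0 at alpha = 0.1.


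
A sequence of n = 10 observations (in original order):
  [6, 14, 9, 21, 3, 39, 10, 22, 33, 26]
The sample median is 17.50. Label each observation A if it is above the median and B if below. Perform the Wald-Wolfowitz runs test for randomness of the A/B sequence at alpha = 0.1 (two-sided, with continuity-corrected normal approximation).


Step 1: Compute median = 17.50; label A = above, B = below.
Labels in order: BBBABABAAA  (n_A = 5, n_B = 5)
Step 2: Count runs R = 6.
Step 3: Under H0 (random ordering), E[R] = 2*n_A*n_B/(n_A+n_B) + 1 = 2*5*5/10 + 1 = 6.0000.
        Var[R] = 2*n_A*n_B*(2*n_A*n_B - n_A - n_B) / ((n_A+n_B)^2 * (n_A+n_B-1)) = 2000/900 = 2.2222.
        SD[R] = 1.4907.
Step 4: R = E[R], so z = 0 with no continuity correction.
Step 5: Two-sided p-value via normal approximation = 2*(1 - Phi(|z|)) = 1.000000.
Step 6: alpha = 0.1. fail to reject H0.

R = 6, z = 0.0000, p = 1.000000, fail to reject H0.


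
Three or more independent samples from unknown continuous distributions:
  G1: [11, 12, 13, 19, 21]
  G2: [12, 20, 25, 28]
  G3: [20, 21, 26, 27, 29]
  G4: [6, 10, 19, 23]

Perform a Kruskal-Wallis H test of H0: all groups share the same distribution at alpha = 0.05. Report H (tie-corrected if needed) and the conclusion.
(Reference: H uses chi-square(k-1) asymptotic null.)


Step 1: Combine all N = 18 observations and assign midranks.
sorted (value, group, rank): (6,G4,1), (10,G4,2), (11,G1,3), (12,G1,4.5), (12,G2,4.5), (13,G1,6), (19,G1,7.5), (19,G4,7.5), (20,G2,9.5), (20,G3,9.5), (21,G1,11.5), (21,G3,11.5), (23,G4,13), (25,G2,14), (26,G3,15), (27,G3,16), (28,G2,17), (29,G3,18)
Step 2: Sum ranks within each group.
R_1 = 32.5 (n_1 = 5)
R_2 = 45 (n_2 = 4)
R_3 = 70 (n_3 = 5)
R_4 = 23.5 (n_4 = 4)
Step 3: H = 12/(N(N+1)) * sum(R_i^2/n_i) - 3(N+1)
     = 12/(18*19) * (32.5^2/5 + 45^2/4 + 70^2/5 + 23.5^2/4) - 3*19
     = 0.035088 * 1835.56 - 57
     = 7.405702.
Step 4: Ties present; correction factor C = 1 - 24/(18^3 - 18) = 0.995872. Corrected H = 7.405702 / 0.995872 = 7.436399.
Step 5: Under H0, H ~ chi^2(3); p-value = 0.059215.
Step 6: alpha = 0.05. fail to reject H0.

H = 7.4364, df = 3, p = 0.059215, fail to reject H0.


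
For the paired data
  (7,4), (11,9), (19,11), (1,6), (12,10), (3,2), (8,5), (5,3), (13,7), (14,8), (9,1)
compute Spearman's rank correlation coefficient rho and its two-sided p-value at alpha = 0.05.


Step 1: Rank x and y separately (midranks; no ties here).
rank(x): 7->4, 11->7, 19->11, 1->1, 12->8, 3->2, 8->5, 5->3, 13->9, 14->10, 9->6
rank(y): 4->4, 9->9, 11->11, 6->6, 10->10, 2->2, 5->5, 3->3, 7->7, 8->8, 1->1
Step 2: d_i = R_x(i) - R_y(i); compute d_i^2.
  (4-4)^2=0, (7-9)^2=4, (11-11)^2=0, (1-6)^2=25, (8-10)^2=4, (2-2)^2=0, (5-5)^2=0, (3-3)^2=0, (9-7)^2=4, (10-8)^2=4, (6-1)^2=25
sum(d^2) = 66.
Step 3: rho = 1 - 6*66 / (11*(11^2 - 1)) = 1 - 396/1320 = 0.700000.
Step 4: Under H0, t = rho * sqrt((n-2)/(1-rho^2)) = 2.9406 ~ t(9).
Step 5: Two-sided p-value from the t-distribution with 9 df = 0.016471.
Step 6: alpha = 0.05. reject H0.

rho = 0.7000, p = 0.016471, reject H0 at alpha = 0.05.


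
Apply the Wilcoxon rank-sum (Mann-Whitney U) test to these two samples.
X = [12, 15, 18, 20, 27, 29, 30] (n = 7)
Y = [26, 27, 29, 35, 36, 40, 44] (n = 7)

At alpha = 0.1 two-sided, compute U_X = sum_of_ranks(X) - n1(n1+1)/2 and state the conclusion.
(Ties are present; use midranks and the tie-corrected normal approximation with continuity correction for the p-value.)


Step 1: Combine and sort all 14 observations; assign midranks.
sorted (value, group): (12,X), (15,X), (18,X), (20,X), (26,Y), (27,X), (27,Y), (29,X), (29,Y), (30,X), (35,Y), (36,Y), (40,Y), (44,Y)
ranks: 12->1, 15->2, 18->3, 20->4, 26->5, 27->6.5, 27->6.5, 29->8.5, 29->8.5, 30->10, 35->11, 36->12, 40->13, 44->14
Step 2: Rank sum for X: R1 = 1 + 2 + 3 + 4 + 6.5 + 8.5 + 10 = 35.
Step 3: U_X = R1 - n1(n1+1)/2 = 35 - 7*8/2 = 35 - 28 = 7.
       U_Y = n1*n2 - U_X = 49 - 7 = 42.
Step 4: Ties are present, so use the tie-corrected normal approximation (with continuity correction) for the p-value.
Step 5: p-value = 0.029483; compare to alpha = 0.1. reject H0.

U_X = 7, p = 0.029483, reject H0 at alpha = 0.1.


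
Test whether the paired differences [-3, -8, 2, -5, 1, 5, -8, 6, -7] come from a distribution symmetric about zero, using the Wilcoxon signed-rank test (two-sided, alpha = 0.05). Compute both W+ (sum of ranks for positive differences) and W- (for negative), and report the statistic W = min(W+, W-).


Step 1: Drop any zero differences (none here) and take |d_i|.
|d| = [3, 8, 2, 5, 1, 5, 8, 6, 7]
Step 2: Midrank |d_i| (ties get averaged ranks).
ranks: |3|->3, |8|->8.5, |2|->2, |5|->4.5, |1|->1, |5|->4.5, |8|->8.5, |6|->6, |7|->7
Step 3: Attach original signs; sum ranks with positive sign and with negative sign.
W+ = 2 + 1 + 4.5 + 6 = 13.5
W- = 3 + 8.5 + 4.5 + 8.5 + 7 = 31.5
(Check: W+ + W- = 45 should equal n(n+1)/2 = 45.)
Step 4: Test statistic W = min(W+, W-) = 13.5.
Step 5: Ties in |d|, so use the tie-corrected normal approximation.
        E[W] = n(n+1)/4 = 9*10/4 = 22.5.
        Tie groups: |d|=5 (t=2), |d|=8 (t=2); sum(t^3 - t) = 12.
        Var[W] = n(n+1)(2n+1)/24 - sum(t^3-t)/48 = 1710/24 - 12/48 = 71.
        z = (W - E[W]) / sqrt(Var[W]) = (13.5 - 22.5) / 8.4261 = -1.0681.
        Two-sided p = 2*Phi(z) = 0.285474.
Step 6: alpha = 0.05. fail to reject H0.

W+ = 13.5, W- = 31.5, W = min = 13.5, p = 0.285474, fail to reject H0.


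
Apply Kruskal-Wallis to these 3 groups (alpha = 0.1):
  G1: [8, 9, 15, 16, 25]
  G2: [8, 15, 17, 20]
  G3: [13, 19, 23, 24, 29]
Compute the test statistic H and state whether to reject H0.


Step 1: Combine all N = 14 observations and assign midranks.
sorted (value, group, rank): (8,G1,1.5), (8,G2,1.5), (9,G1,3), (13,G3,4), (15,G1,5.5), (15,G2,5.5), (16,G1,7), (17,G2,8), (19,G3,9), (20,G2,10), (23,G3,11), (24,G3,12), (25,G1,13), (29,G3,14)
Step 2: Sum ranks within each group.
R_1 = 30 (n_1 = 5)
R_2 = 25 (n_2 = 4)
R_3 = 50 (n_3 = 5)
Step 3: H = 12/(N(N+1)) * sum(R_i^2/n_i) - 3(N+1)
     = 12/(14*15) * (30^2/5 + 25^2/4 + 50^2/5) - 3*15
     = 0.057143 * 836.25 - 45
     = 2.785714.
Step 4: Ties present; correction factor C = 1 - 12/(14^3 - 14) = 0.995604. Corrected H = 2.785714 / 0.995604 = 2.798013.
Step 5: Under H0, H ~ chi^2(2); p-value = 0.246842.
Step 6: alpha = 0.1. fail to reject H0.

H = 2.7980, df = 2, p = 0.246842, fail to reject H0.


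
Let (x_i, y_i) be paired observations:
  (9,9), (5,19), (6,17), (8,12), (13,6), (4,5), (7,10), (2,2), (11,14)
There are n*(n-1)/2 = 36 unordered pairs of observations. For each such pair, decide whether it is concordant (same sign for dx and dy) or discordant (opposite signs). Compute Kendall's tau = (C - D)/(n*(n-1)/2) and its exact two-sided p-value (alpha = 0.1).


Step 1: Enumerate the 36 unordered pairs (i,j) with i<j and classify each by sign(x_j-x_i) * sign(y_j-y_i).
  (1,2):dx=-4,dy=+10->D; (1,3):dx=-3,dy=+8->D; (1,4):dx=-1,dy=+3->D; (1,5):dx=+4,dy=-3->D
  (1,6):dx=-5,dy=-4->C; (1,7):dx=-2,dy=+1->D; (1,8):dx=-7,dy=-7->C; (1,9):dx=+2,dy=+5->C
  (2,3):dx=+1,dy=-2->D; (2,4):dx=+3,dy=-7->D; (2,5):dx=+8,dy=-13->D; (2,6):dx=-1,dy=-14->C
  (2,7):dx=+2,dy=-9->D; (2,8):dx=-3,dy=-17->C; (2,9):dx=+6,dy=-5->D; (3,4):dx=+2,dy=-5->D
  (3,5):dx=+7,dy=-11->D; (3,6):dx=-2,dy=-12->C; (3,7):dx=+1,dy=-7->D; (3,8):dx=-4,dy=-15->C
  (3,9):dx=+5,dy=-3->D; (4,5):dx=+5,dy=-6->D; (4,6):dx=-4,dy=-7->C; (4,7):dx=-1,dy=-2->C
  (4,8):dx=-6,dy=-10->C; (4,9):dx=+3,dy=+2->C; (5,6):dx=-9,dy=-1->C; (5,7):dx=-6,dy=+4->D
  (5,8):dx=-11,dy=-4->C; (5,9):dx=-2,dy=+8->D; (6,7):dx=+3,dy=+5->C; (6,8):dx=-2,dy=-3->C
  (6,9):dx=+7,dy=+9->C; (7,8):dx=-5,dy=-8->C; (7,9):dx=+4,dy=+4->C; (8,9):dx=+9,dy=+12->C
Step 2: C = 19, D = 17, total pairs = 36.
Step 3: tau = (C - D)/(n(n-1)/2) = (19 - 17)/36 = 0.055556.
Step 4: Exact two-sided p-value (enumerate n! = 362880 permutations of y under H0): p = 0.919455.
Step 5: alpha = 0.1. fail to reject H0.

tau_b = 0.0556 (C=19, D=17), p = 0.919455, fail to reject H0.


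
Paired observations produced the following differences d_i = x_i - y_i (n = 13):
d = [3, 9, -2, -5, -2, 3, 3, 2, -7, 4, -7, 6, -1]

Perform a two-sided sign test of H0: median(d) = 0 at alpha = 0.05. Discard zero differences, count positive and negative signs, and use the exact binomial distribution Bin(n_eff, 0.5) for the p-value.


Step 1: Discard zero differences. Original n = 13; n_eff = number of nonzero differences = 13.
Nonzero differences (with sign): +3, +9, -2, -5, -2, +3, +3, +2, -7, +4, -7, +6, -1
Step 2: Count signs: positive = 7, negative = 6.
Step 3: Under H0: P(positive) = 0.5, so the number of positives S ~ Bin(13, 0.5).
Step 4: Two-sided exact p-value = sum of Bin(13,0.5) probabilities at or below the observed probability = 1.000000.
Step 5: alpha = 0.05. fail to reject H0.

n_eff = 13, pos = 7, neg = 6, p = 1.000000, fail to reject H0.


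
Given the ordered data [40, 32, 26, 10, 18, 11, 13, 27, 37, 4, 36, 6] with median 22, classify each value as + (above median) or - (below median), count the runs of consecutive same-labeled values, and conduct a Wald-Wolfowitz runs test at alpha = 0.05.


Step 1: Compute median = 22; label A = above, B = below.
Labels in order: AAABBBBAABAB  (n_A = 6, n_B = 6)
Step 2: Count runs R = 6.
Step 3: Under H0 (random ordering), E[R] = 2*n_A*n_B/(n_A+n_B) + 1 = 2*6*6/12 + 1 = 7.0000.
        Var[R] = 2*n_A*n_B*(2*n_A*n_B - n_A - n_B) / ((n_A+n_B)^2 * (n_A+n_B-1)) = 4320/1584 = 2.7273.
        SD[R] = 1.6514.
Step 4: Continuity-corrected z = (R + 0.5 - E[R]) / SD[R] = (6 + 0.5 - 7.0000) / 1.6514 = -0.3028.
Step 5: Two-sided p-value via normal approximation = 2*(1 - Phi(|z|)) = 0.762069.
Step 6: alpha = 0.05. fail to reject H0.

R = 6, z = -0.3028, p = 0.762069, fail to reject H0.


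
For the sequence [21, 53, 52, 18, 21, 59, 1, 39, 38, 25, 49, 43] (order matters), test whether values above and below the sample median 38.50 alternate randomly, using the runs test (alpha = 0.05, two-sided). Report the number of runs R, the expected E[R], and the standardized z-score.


Step 1: Compute median = 38.50; label A = above, B = below.
Labels in order: BAABBABABBAA  (n_A = 6, n_B = 6)
Step 2: Count runs R = 8.
Step 3: Under H0 (random ordering), E[R] = 2*n_A*n_B/(n_A+n_B) + 1 = 2*6*6/12 + 1 = 7.0000.
        Var[R] = 2*n_A*n_B*(2*n_A*n_B - n_A - n_B) / ((n_A+n_B)^2 * (n_A+n_B-1)) = 4320/1584 = 2.7273.
        SD[R] = 1.6514.
Step 4: Continuity-corrected z = (R - 0.5 - E[R]) / SD[R] = (8 - 0.5 - 7.0000) / 1.6514 = 0.3028.
Step 5: Two-sided p-value via normal approximation = 2*(1 - Phi(|z|)) = 0.762069.
Step 6: alpha = 0.05. fail to reject H0.

R = 8, z = 0.3028, p = 0.762069, fail to reject H0.


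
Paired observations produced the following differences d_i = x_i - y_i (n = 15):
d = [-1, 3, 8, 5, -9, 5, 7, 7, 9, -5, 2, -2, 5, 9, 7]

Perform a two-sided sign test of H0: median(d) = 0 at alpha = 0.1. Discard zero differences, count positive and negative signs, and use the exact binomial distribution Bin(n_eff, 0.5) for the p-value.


Step 1: Discard zero differences. Original n = 15; n_eff = number of nonzero differences = 15.
Nonzero differences (with sign): -1, +3, +8, +5, -9, +5, +7, +7, +9, -5, +2, -2, +5, +9, +7
Step 2: Count signs: positive = 11, negative = 4.
Step 3: Under H0: P(positive) = 0.5, so the number of positives S ~ Bin(15, 0.5).
Step 4: Two-sided exact p-value = sum of Bin(15,0.5) probabilities at or below the observed probability = 0.118469.
Step 5: alpha = 0.1. fail to reject H0.

n_eff = 15, pos = 11, neg = 4, p = 0.118469, fail to reject H0.


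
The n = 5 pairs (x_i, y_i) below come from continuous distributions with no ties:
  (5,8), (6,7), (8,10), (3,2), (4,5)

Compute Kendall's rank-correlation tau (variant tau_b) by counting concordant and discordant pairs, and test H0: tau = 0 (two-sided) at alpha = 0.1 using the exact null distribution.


Step 1: Enumerate the 10 unordered pairs (i,j) with i<j and classify each by sign(x_j-x_i) * sign(y_j-y_i).
  (1,2):dx=+1,dy=-1->D; (1,3):dx=+3,dy=+2->C; (1,4):dx=-2,dy=-6->C; (1,5):dx=-1,dy=-3->C
  (2,3):dx=+2,dy=+3->C; (2,4):dx=-3,dy=-5->C; (2,5):dx=-2,dy=-2->C; (3,4):dx=-5,dy=-8->C
  (3,5):dx=-4,dy=-5->C; (4,5):dx=+1,dy=+3->C
Step 2: C = 9, D = 1, total pairs = 10.
Step 3: tau = (C - D)/(n(n-1)/2) = (9 - 1)/10 = 0.800000.
Step 4: Exact two-sided p-value (enumerate n! = 120 permutations of y under H0): p = 0.083333.
Step 5: alpha = 0.1. reject H0.

tau_b = 0.8000 (C=9, D=1), p = 0.083333, reject H0.


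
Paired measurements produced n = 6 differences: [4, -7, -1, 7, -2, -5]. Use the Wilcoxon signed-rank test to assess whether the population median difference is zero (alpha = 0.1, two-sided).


Step 1: Drop any zero differences (none here) and take |d_i|.
|d| = [4, 7, 1, 7, 2, 5]
Step 2: Midrank |d_i| (ties get averaged ranks).
ranks: |4|->3, |7|->5.5, |1|->1, |7|->5.5, |2|->2, |5|->4
Step 3: Attach original signs; sum ranks with positive sign and with negative sign.
W+ = 3 + 5.5 = 8.5
W- = 5.5 + 1 + 2 + 4 = 12.5
(Check: W+ + W- = 21 should equal n(n+1)/2 = 21.)
Step 4: Test statistic W = min(W+, W-) = 8.5.
Step 5: Ties in |d|, so use the tie-corrected normal approximation.
        E[W] = n(n+1)/4 = 6*7/4 = 10.5.
        Tie groups: |d|=7 (t=2); sum(t^3 - t) = 6.
        Var[W] = n(n+1)(2n+1)/24 - sum(t^3-t)/48 = 546/24 - 6/48 = 22.625.
        z = (W - E[W]) / sqrt(Var[W]) = (8.5 - 10.5) / 4.7566 = -0.4205.
        Two-sided p = 2*Phi(z) = 0.674142.
Step 6: alpha = 0.1. fail to reject H0.

W+ = 8.5, W- = 12.5, W = min = 8.5, p = 0.674142, fail to reject H0.


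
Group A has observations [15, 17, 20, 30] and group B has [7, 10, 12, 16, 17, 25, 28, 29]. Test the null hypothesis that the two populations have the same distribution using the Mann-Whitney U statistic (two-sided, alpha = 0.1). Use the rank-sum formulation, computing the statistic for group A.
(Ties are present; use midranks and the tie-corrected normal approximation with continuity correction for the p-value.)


Step 1: Combine and sort all 12 observations; assign midranks.
sorted (value, group): (7,Y), (10,Y), (12,Y), (15,X), (16,Y), (17,X), (17,Y), (20,X), (25,Y), (28,Y), (29,Y), (30,X)
ranks: 7->1, 10->2, 12->3, 15->4, 16->5, 17->6.5, 17->6.5, 20->8, 25->9, 28->10, 29->11, 30->12
Step 2: Rank sum for X: R1 = 4 + 6.5 + 8 + 12 = 30.5.
Step 3: U_X = R1 - n1(n1+1)/2 = 30.5 - 4*5/2 = 30.5 - 10 = 20.5.
       U_Y = n1*n2 - U_X = 32 - 20.5 = 11.5.
Step 4: Ties are present, so use the tie-corrected normal approximation (with continuity correction) for the p-value.
Step 5: p-value = 0.496152; compare to alpha = 0.1. fail to reject H0.

U_X = 20.5, p = 0.496152, fail to reject H0 at alpha = 0.1.


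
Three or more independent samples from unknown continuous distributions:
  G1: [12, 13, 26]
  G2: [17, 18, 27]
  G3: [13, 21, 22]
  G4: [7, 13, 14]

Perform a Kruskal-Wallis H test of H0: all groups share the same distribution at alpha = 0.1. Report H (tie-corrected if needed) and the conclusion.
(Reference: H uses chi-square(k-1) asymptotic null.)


Step 1: Combine all N = 12 observations and assign midranks.
sorted (value, group, rank): (7,G4,1), (12,G1,2), (13,G1,4), (13,G3,4), (13,G4,4), (14,G4,6), (17,G2,7), (18,G2,8), (21,G3,9), (22,G3,10), (26,G1,11), (27,G2,12)
Step 2: Sum ranks within each group.
R_1 = 17 (n_1 = 3)
R_2 = 27 (n_2 = 3)
R_3 = 23 (n_3 = 3)
R_4 = 11 (n_4 = 3)
Step 3: H = 12/(N(N+1)) * sum(R_i^2/n_i) - 3(N+1)
     = 12/(12*13) * (17^2/3 + 27^2/3 + 23^2/3 + 11^2/3) - 3*13
     = 0.076923 * 556 - 39
     = 3.769231.
Step 4: Ties present; correction factor C = 1 - 24/(12^3 - 12) = 0.986014. Corrected H = 3.769231 / 0.986014 = 3.822695.
Step 5: Under H0, H ~ chi^2(3); p-value = 0.281257.
Step 6: alpha = 0.1. fail to reject H0.

H = 3.8227, df = 3, p = 0.281257, fail to reject H0.


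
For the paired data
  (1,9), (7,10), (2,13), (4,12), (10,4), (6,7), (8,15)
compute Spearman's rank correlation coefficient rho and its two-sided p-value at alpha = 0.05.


Step 1: Rank x and y separately (midranks; no ties here).
rank(x): 1->1, 7->5, 2->2, 4->3, 10->7, 6->4, 8->6
rank(y): 9->3, 10->4, 13->6, 12->5, 4->1, 7->2, 15->7
Step 2: d_i = R_x(i) - R_y(i); compute d_i^2.
  (1-3)^2=4, (5-4)^2=1, (2-6)^2=16, (3-5)^2=4, (7-1)^2=36, (4-2)^2=4, (6-7)^2=1
sum(d^2) = 66.
Step 3: rho = 1 - 6*66 / (7*(7^2 - 1)) = 1 - 396/336 = -0.178571.
Step 4: Under H0, t = rho * sqrt((n-2)/(1-rho^2)) = -0.4058 ~ t(5).
Step 5: Two-sided p-value from the t-distribution with 5 df = 0.701658.
Step 6: alpha = 0.05. fail to reject H0.

rho = -0.1786, p = 0.701658, fail to reject H0 at alpha = 0.05.


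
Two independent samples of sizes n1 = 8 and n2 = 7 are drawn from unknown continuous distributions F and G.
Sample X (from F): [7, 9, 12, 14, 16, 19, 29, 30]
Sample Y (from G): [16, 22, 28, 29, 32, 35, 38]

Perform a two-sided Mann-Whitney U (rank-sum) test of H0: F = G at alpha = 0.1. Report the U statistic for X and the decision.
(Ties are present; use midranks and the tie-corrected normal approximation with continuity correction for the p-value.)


Step 1: Combine and sort all 15 observations; assign midranks.
sorted (value, group): (7,X), (9,X), (12,X), (14,X), (16,X), (16,Y), (19,X), (22,Y), (28,Y), (29,X), (29,Y), (30,X), (32,Y), (35,Y), (38,Y)
ranks: 7->1, 9->2, 12->3, 14->4, 16->5.5, 16->5.5, 19->7, 22->8, 28->9, 29->10.5, 29->10.5, 30->12, 32->13, 35->14, 38->15
Step 2: Rank sum for X: R1 = 1 + 2 + 3 + 4 + 5.5 + 7 + 10.5 + 12 = 45.
Step 3: U_X = R1 - n1(n1+1)/2 = 45 - 8*9/2 = 45 - 36 = 9.
       U_Y = n1*n2 - U_X = 56 - 9 = 47.
Step 4: Ties are present, so use the tie-corrected normal approximation (with continuity correction) for the p-value.
Step 5: p-value = 0.031969; compare to alpha = 0.1. reject H0.

U_X = 9, p = 0.031969, reject H0 at alpha = 0.1.


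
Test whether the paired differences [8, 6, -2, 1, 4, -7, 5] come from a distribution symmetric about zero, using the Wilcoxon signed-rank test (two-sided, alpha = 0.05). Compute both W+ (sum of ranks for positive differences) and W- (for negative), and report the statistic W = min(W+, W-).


Step 1: Drop any zero differences (none here) and take |d_i|.
|d| = [8, 6, 2, 1, 4, 7, 5]
Step 2: Midrank |d_i| (ties get averaged ranks).
ranks: |8|->7, |6|->5, |2|->2, |1|->1, |4|->3, |7|->6, |5|->4
Step 3: Attach original signs; sum ranks with positive sign and with negative sign.
W+ = 7 + 5 + 1 + 3 + 4 = 20
W- = 2 + 6 = 8
(Check: W+ + W- = 28 should equal n(n+1)/2 = 28.)
Step 4: Test statistic W = min(W+, W-) = 8.
Step 5: No ties, so the exact null distribution over the 2^7 = 128 sign assignments gives the two-sided p-value = 0.375000.
Step 6: alpha = 0.05. fail to reject H0.

W+ = 20, W- = 8, W = min = 8, p = 0.375000, fail to reject H0.


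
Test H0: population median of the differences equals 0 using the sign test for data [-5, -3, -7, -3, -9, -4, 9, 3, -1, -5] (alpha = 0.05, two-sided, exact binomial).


Step 1: Discard zero differences. Original n = 10; n_eff = number of nonzero differences = 10.
Nonzero differences (with sign): -5, -3, -7, -3, -9, -4, +9, +3, -1, -5
Step 2: Count signs: positive = 2, negative = 8.
Step 3: Under H0: P(positive) = 0.5, so the number of positives S ~ Bin(10, 0.5).
Step 4: Two-sided exact p-value = sum of Bin(10,0.5) probabilities at or below the observed probability = 0.109375.
Step 5: alpha = 0.05. fail to reject H0.

n_eff = 10, pos = 2, neg = 8, p = 0.109375, fail to reject H0.


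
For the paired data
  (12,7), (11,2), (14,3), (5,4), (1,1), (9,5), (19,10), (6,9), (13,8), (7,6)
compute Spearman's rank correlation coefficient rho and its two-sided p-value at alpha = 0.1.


Step 1: Rank x and y separately (midranks; no ties here).
rank(x): 12->7, 11->6, 14->9, 5->2, 1->1, 9->5, 19->10, 6->3, 13->8, 7->4
rank(y): 7->7, 2->2, 3->3, 4->4, 1->1, 5->5, 10->10, 9->9, 8->8, 6->6
Step 2: d_i = R_x(i) - R_y(i); compute d_i^2.
  (7-7)^2=0, (6-2)^2=16, (9-3)^2=36, (2-4)^2=4, (1-1)^2=0, (5-5)^2=0, (10-10)^2=0, (3-9)^2=36, (8-8)^2=0, (4-6)^2=4
sum(d^2) = 96.
Step 3: rho = 1 - 6*96 / (10*(10^2 - 1)) = 1 - 576/990 = 0.418182.
Step 4: Under H0, t = rho * sqrt((n-2)/(1-rho^2)) = 1.3021 ~ t(8).
Step 5: Two-sided p-value from the t-distribution with 8 df = 0.229113.
Step 6: alpha = 0.1. fail to reject H0.

rho = 0.4182, p = 0.229113, fail to reject H0 at alpha = 0.1.


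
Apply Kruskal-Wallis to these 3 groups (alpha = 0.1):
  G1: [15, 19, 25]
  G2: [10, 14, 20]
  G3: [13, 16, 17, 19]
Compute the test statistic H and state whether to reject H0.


Step 1: Combine all N = 10 observations and assign midranks.
sorted (value, group, rank): (10,G2,1), (13,G3,2), (14,G2,3), (15,G1,4), (16,G3,5), (17,G3,6), (19,G1,7.5), (19,G3,7.5), (20,G2,9), (25,G1,10)
Step 2: Sum ranks within each group.
R_1 = 21.5 (n_1 = 3)
R_2 = 13 (n_2 = 3)
R_3 = 20.5 (n_3 = 4)
Step 3: H = 12/(N(N+1)) * sum(R_i^2/n_i) - 3(N+1)
     = 12/(10*11) * (21.5^2/3 + 13^2/3 + 20.5^2/4) - 3*11
     = 0.109091 * 315.479 - 33
     = 1.415909.
Step 4: Ties present; correction factor C = 1 - 6/(10^3 - 10) = 0.993939. Corrected H = 1.415909 / 0.993939 = 1.424543.
Step 5: Under H0, H ~ chi^2(2); p-value = 0.490529.
Step 6: alpha = 0.1. fail to reject H0.

H = 1.4245, df = 2, p = 0.490529, fail to reject H0.


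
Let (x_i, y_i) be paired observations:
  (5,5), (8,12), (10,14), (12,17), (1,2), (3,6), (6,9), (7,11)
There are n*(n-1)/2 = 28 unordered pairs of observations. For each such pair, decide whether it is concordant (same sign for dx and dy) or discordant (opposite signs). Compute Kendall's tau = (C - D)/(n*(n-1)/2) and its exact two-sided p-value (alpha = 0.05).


Step 1: Enumerate the 28 unordered pairs (i,j) with i<j and classify each by sign(x_j-x_i) * sign(y_j-y_i).
  (1,2):dx=+3,dy=+7->C; (1,3):dx=+5,dy=+9->C; (1,4):dx=+7,dy=+12->C; (1,5):dx=-4,dy=-3->C
  (1,6):dx=-2,dy=+1->D; (1,7):dx=+1,dy=+4->C; (1,8):dx=+2,dy=+6->C; (2,3):dx=+2,dy=+2->C
  (2,4):dx=+4,dy=+5->C; (2,5):dx=-7,dy=-10->C; (2,6):dx=-5,dy=-6->C; (2,7):dx=-2,dy=-3->C
  (2,8):dx=-1,dy=-1->C; (3,4):dx=+2,dy=+3->C; (3,5):dx=-9,dy=-12->C; (3,6):dx=-7,dy=-8->C
  (3,7):dx=-4,dy=-5->C; (3,8):dx=-3,dy=-3->C; (4,5):dx=-11,dy=-15->C; (4,6):dx=-9,dy=-11->C
  (4,7):dx=-6,dy=-8->C; (4,8):dx=-5,dy=-6->C; (5,6):dx=+2,dy=+4->C; (5,7):dx=+5,dy=+7->C
  (5,8):dx=+6,dy=+9->C; (6,7):dx=+3,dy=+3->C; (6,8):dx=+4,dy=+5->C; (7,8):dx=+1,dy=+2->C
Step 2: C = 27, D = 1, total pairs = 28.
Step 3: tau = (C - D)/(n(n-1)/2) = (27 - 1)/28 = 0.928571.
Step 4: Exact two-sided p-value (enumerate n! = 40320 permutations of y under H0): p = 0.000397.
Step 5: alpha = 0.05. reject H0.

tau_b = 0.9286 (C=27, D=1), p = 0.000397, reject H0.


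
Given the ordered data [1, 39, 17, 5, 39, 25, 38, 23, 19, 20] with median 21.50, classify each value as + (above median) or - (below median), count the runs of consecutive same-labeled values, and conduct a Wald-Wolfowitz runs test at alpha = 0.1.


Step 1: Compute median = 21.50; label A = above, B = below.
Labels in order: BABBAAAABB  (n_A = 5, n_B = 5)
Step 2: Count runs R = 5.
Step 3: Under H0 (random ordering), E[R] = 2*n_A*n_B/(n_A+n_B) + 1 = 2*5*5/10 + 1 = 6.0000.
        Var[R] = 2*n_A*n_B*(2*n_A*n_B - n_A - n_B) / ((n_A+n_B)^2 * (n_A+n_B-1)) = 2000/900 = 2.2222.
        SD[R] = 1.4907.
Step 4: Continuity-corrected z = (R + 0.5 - E[R]) / SD[R] = (5 + 0.5 - 6.0000) / 1.4907 = -0.3354.
Step 5: Two-sided p-value via normal approximation = 2*(1 - Phi(|z|)) = 0.737316.
Step 6: alpha = 0.1. fail to reject H0.

R = 5, z = -0.3354, p = 0.737316, fail to reject H0.


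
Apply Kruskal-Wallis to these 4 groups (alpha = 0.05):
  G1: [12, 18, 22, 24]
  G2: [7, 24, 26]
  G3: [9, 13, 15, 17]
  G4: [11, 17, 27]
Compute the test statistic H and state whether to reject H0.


Step 1: Combine all N = 14 observations and assign midranks.
sorted (value, group, rank): (7,G2,1), (9,G3,2), (11,G4,3), (12,G1,4), (13,G3,5), (15,G3,6), (17,G3,7.5), (17,G4,7.5), (18,G1,9), (22,G1,10), (24,G1,11.5), (24,G2,11.5), (26,G2,13), (27,G4,14)
Step 2: Sum ranks within each group.
R_1 = 34.5 (n_1 = 4)
R_2 = 25.5 (n_2 = 3)
R_3 = 20.5 (n_3 = 4)
R_4 = 24.5 (n_4 = 3)
Step 3: H = 12/(N(N+1)) * sum(R_i^2/n_i) - 3(N+1)
     = 12/(14*15) * (34.5^2/4 + 25.5^2/3 + 20.5^2/4 + 24.5^2/3) - 3*15
     = 0.057143 * 819.458 - 45
     = 1.826190.
Step 4: Ties present; correction factor C = 1 - 12/(14^3 - 14) = 0.995604. Corrected H = 1.826190 / 0.995604 = 1.834253.
Step 5: Under H0, H ~ chi^2(3); p-value = 0.607510.
Step 6: alpha = 0.05. fail to reject H0.

H = 1.8343, df = 3, p = 0.607510, fail to reject H0.


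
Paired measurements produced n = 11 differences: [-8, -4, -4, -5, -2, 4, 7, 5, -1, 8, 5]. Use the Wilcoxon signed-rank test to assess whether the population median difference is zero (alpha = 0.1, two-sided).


Step 1: Drop any zero differences (none here) and take |d_i|.
|d| = [8, 4, 4, 5, 2, 4, 7, 5, 1, 8, 5]
Step 2: Midrank |d_i| (ties get averaged ranks).
ranks: |8|->10.5, |4|->4, |4|->4, |5|->7, |2|->2, |4|->4, |7|->9, |5|->7, |1|->1, |8|->10.5, |5|->7
Step 3: Attach original signs; sum ranks with positive sign and with negative sign.
W+ = 4 + 9 + 7 + 10.5 + 7 = 37.5
W- = 10.5 + 4 + 4 + 7 + 2 + 1 = 28.5
(Check: W+ + W- = 66 should equal n(n+1)/2 = 66.)
Step 4: Test statistic W = min(W+, W-) = 28.5.
Step 5: Ties in |d|, so use the tie-corrected normal approximation.
        E[W] = n(n+1)/4 = 11*12/4 = 33.
        Tie groups: |d|=4 (t=3), |d|=5 (t=3), |d|=8 (t=2); sum(t^3 - t) = 54.
        Var[W] = n(n+1)(2n+1)/24 - sum(t^3-t)/48 = 3036/24 - 54/48 = 125.375.
        z = (W - E[W]) / sqrt(Var[W]) = (28.5 - 33) / 11.1971 = -0.4019.
        Two-sided p = 2*Phi(z) = 0.687765.
Step 6: alpha = 0.1. fail to reject H0.

W+ = 37.5, W- = 28.5, W = min = 28.5, p = 0.687765, fail to reject H0.
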